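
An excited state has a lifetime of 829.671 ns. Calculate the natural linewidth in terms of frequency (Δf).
95.914 kHz

Using the energy-time uncertainty principle and E = hf:
ΔEΔt ≥ ℏ/2
hΔf·Δt ≥ ℏ/2

The minimum frequency uncertainty is:
Δf = ℏ/(2hτ) = 1/(4πτ)
Δf = 1/(4π × 8.297e-07 s)
Δf = 9.591e+04 Hz = 95.914 kHz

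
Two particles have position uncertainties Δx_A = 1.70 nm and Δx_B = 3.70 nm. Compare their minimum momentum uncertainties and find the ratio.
Particle A has the larger minimum momentum uncertainty, by a factor of 2.18.

For each particle, the minimum momentum uncertainty is Δp_min = ℏ/(2Δx):

Particle A: Δp_A = ℏ/(2×1.700e-09 m) = 3.102e-26 kg·m/s
Particle B: Δp_B = ℏ/(2×3.700e-09 m) = 1.425e-26 kg·m/s

Ratio: Δp_A/Δp_B = 2.18

Since Δp_min ∝ 1/Δx, the particle with smaller position uncertainty (A) has larger momentum uncertainty.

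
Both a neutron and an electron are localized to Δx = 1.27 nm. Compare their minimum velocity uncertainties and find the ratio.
The electron has the larger minimum velocity uncertainty, by a ratio of 1838.7.

For both particles, Δp_min = ℏ/(2Δx) = 4.152e-26 kg·m/s (same for both).

The velocity uncertainty is Δv = Δp/m:
- neutron: Δv = 4.152e-26 / 1.675e-27 = 2.479e+01 m/s = 24.788 m/s
- electron: Δv = 4.152e-26 / 9.109e-31 = 4.558e+04 m/s = 45.578 km/s

Ratio: 4.558e+04 / 2.479e+01 = 1838.7

The lighter particle has larger velocity uncertainty because Δv ∝ 1/m.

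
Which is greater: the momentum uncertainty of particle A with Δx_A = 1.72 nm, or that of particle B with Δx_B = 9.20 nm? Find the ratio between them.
Particle A has the larger minimum momentum uncertainty, by a factor of 5.35.

For each particle, the minimum momentum uncertainty is Δp_min = ℏ/(2Δx):

Particle A: Δp_A = ℏ/(2×1.720e-09 m) = 3.066e-26 kg·m/s
Particle B: Δp_B = ℏ/(2×9.200e-09 m) = 5.731e-27 kg·m/s

Ratio: Δp_A/Δp_B = 5.35

Since Δp_min ∝ 1/Δx, the particle with smaller position uncertainty (A) has larger momentum uncertainty.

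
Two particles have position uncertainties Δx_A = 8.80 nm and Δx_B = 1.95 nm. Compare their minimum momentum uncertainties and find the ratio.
Particle B has the larger minimum momentum uncertainty, by a factor of 4.51.

For each particle, the minimum momentum uncertainty is Δp_min = ℏ/(2Δx):

Particle A: Δp_A = ℏ/(2×8.800e-09 m) = 5.992e-27 kg·m/s
Particle B: Δp_B = ℏ/(2×1.950e-09 m) = 2.704e-26 kg·m/s

Ratio: Δp_B/Δp_A = 4.51

Since Δp_min ∝ 1/Δx, the particle with smaller position uncertainty (B) has larger momentum uncertainty.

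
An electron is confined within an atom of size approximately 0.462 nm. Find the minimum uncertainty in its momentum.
1.141 × 10^-25 kg·m/s

Using the Heisenberg uncertainty principle:
ΔxΔp ≥ ℏ/2

With Δx ≈ L = 4.620e-10 m (the confinement size):
Δp_min = ℏ/(2Δx)
Δp_min = (1.055e-34 J·s) / (2 × 4.620e-10 m)
Δp_min = 1.141e-25 kg·m/s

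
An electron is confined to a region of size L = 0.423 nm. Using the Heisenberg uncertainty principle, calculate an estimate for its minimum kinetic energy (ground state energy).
53.233 meV

Using the uncertainty principle to estimate ground state energy:

1. The position uncertainty is approximately the confinement size:
   Δx ≈ L = 4.230e-10 m

2. From ΔxΔp ≥ ℏ/2, the minimum momentum uncertainty is:
   Δp ≈ ℏ/(2L) = 1.247e-25 kg·m/s

3. The kinetic energy is approximately:
   KE ≈ (Δp)²/(2m) = (1.247e-25)²/(2 × 9.109e-31 kg)
   KE ≈ 8.529e-21 J = 53.233 meV

This is an order-of-magnitude estimate of the ground state energy.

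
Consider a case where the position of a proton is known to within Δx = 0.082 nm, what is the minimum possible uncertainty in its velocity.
384.445 m/s

Using the Heisenberg uncertainty principle and Δp = mΔv:
ΔxΔp ≥ ℏ/2
Δx(mΔv) ≥ ℏ/2

The minimum uncertainty in velocity is:
Δv_min = ℏ/(2mΔx)
Δv_min = (1.055e-34 J·s) / (2 × 1.673e-27 kg × 8.200e-11 m)
Δv_min = 3.844e+02 m/s = 384.445 m/s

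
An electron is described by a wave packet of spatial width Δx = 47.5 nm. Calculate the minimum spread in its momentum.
1.110 × 10^-27 kg·m/s

For a wave packet, the spatial width Δx and momentum spread Δp are related by the uncertainty principle:
ΔxΔp ≥ ℏ/2

The minimum momentum spread is:
Δp_min = ℏ/(2Δx)
Δp_min = (1.055e-34 J·s) / (2 × 4.750e-08 m)
Δp_min = 1.110e-27 kg·m/s

A wave packet cannot have both a well-defined position and well-defined momentum.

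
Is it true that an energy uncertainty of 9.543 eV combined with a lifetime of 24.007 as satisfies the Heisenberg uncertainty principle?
No, it violates the uncertainty relation.

Calculate the product ΔEΔt:
ΔE = 9.543 eV = 1.529e-18 J
ΔEΔt = (1.529e-18 J) × (2.401e-17 s)
ΔEΔt = 3.671e-35 J·s

Compare to the minimum allowed value ℏ/2:
ℏ/2 = 5.273e-35 J·s

Since ΔEΔt = 3.671e-35 J·s < 5.273e-35 J·s = ℏ/2,
this violates the uncertainty relation.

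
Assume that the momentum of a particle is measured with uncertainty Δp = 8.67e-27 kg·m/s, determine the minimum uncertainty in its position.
6.082 nm

Using the Heisenberg uncertainty principle:
ΔxΔp ≥ ℏ/2

The minimum uncertainty in position is:
Δx_min = ℏ/(2Δp)
Δx_min = (1.055e-34 J·s) / (2 × 8.670e-27 kg·m/s)
Δx_min = 6.082e-09 m = 6.082 nm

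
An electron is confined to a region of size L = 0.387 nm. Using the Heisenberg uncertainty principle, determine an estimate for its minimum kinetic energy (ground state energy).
63.598 meV

Using the uncertainty principle to estimate ground state energy:

1. The position uncertainty is approximately the confinement size:
   Δx ≈ L = 3.870e-10 m

2. From ΔxΔp ≥ ℏ/2, the minimum momentum uncertainty is:
   Δp ≈ ℏ/(2L) = 1.362e-25 kg·m/s

3. The kinetic energy is approximately:
   KE ≈ (Δp)²/(2m) = (1.362e-25)²/(2 × 9.109e-31 kg)
   KE ≈ 1.019e-20 J = 63.598 meV

This is an order-of-magnitude estimate of the ground state energy.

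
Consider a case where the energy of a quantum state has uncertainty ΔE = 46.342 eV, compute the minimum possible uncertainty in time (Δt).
7.102 as

Using the energy-time uncertainty principle:
ΔEΔt ≥ ℏ/2

The minimum uncertainty in time is:
Δt_min = ℏ/(2ΔE)
Δt_min = (1.055e-34 J·s) / (2 × 7.425e-18 J)
Δt_min = 7.102e-18 s = 7.102 as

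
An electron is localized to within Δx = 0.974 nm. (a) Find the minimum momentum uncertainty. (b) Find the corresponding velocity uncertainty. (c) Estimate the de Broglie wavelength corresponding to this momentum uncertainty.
(a) Δp_min = 5.414 × 10^-26 kg·m/s
(b) Δv_min = 59.429 km/s
(c) λ_dB = 12.240 nm

Step-by-step:

(a) From the uncertainty principle:
Δp_min = ℏ/(2Δx) = (1.055e-34 J·s)/(2 × 9.740e-10 m) = 5.414e-26 kg·m/s

(b) The velocity uncertainty:
Δv = Δp/m = (5.414e-26 kg·m/s)/(9.109e-31 kg) = 5.943e+04 m/s = 59.429 km/s

(c) The de Broglie wavelength for this momentum:
λ = h/p = (6.626e-34 J·s)/(5.414e-26 kg·m/s) = 1.224e-08 m = 12.240 nm

Note: The de Broglie wavelength is comparable to the localization size, as expected from wave-particle duality.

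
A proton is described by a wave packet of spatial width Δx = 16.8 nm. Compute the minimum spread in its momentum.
3.139 × 10^-27 kg·m/s

For a wave packet, the spatial width Δx and momentum spread Δp are related by the uncertainty principle:
ΔxΔp ≥ ℏ/2

The minimum momentum spread is:
Δp_min = ℏ/(2Δx)
Δp_min = (1.055e-34 J·s) / (2 × 1.680e-08 m)
Δp_min = 3.139e-27 kg·m/s

A wave packet cannot have both a well-defined position and well-defined momentum.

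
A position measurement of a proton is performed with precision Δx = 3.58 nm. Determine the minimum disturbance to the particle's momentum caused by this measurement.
1.473 × 10^-26 kg·m/s

The uncertainty principle implies that measuring position disturbs momentum:
ΔxΔp ≥ ℏ/2

When we measure position with precision Δx, we necessarily introduce a momentum uncertainty:
Δp ≥ ℏ/(2Δx)
Δp_min = (1.055e-34 J·s) / (2 × 3.580e-09 m)
Δp_min = 1.473e-26 kg·m/s

The more precisely we measure position, the greater the momentum disturbance.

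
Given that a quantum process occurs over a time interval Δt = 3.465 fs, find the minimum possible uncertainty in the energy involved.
94.980 meV

Using the energy-time uncertainty principle:
ΔEΔt ≥ ℏ/2

The minimum uncertainty in energy is:
ΔE_min = ℏ/(2Δt)
ΔE_min = (1.055e-34 J·s) / (2 × 3.465e-15 s)
ΔE_min = 1.522e-20 J = 94.980 meV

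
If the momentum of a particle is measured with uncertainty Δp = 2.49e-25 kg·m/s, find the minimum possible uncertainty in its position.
211.761 pm

Using the Heisenberg uncertainty principle:
ΔxΔp ≥ ℏ/2

The minimum uncertainty in position is:
Δx_min = ℏ/(2Δp)
Δx_min = (1.055e-34 J·s) / (2 × 2.490e-25 kg·m/s)
Δx_min = 2.118e-10 m = 211.761 pm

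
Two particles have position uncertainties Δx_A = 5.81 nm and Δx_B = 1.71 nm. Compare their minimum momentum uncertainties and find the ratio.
Particle B has the larger minimum momentum uncertainty, by a factor of 3.40.

For each particle, the minimum momentum uncertainty is Δp_min = ℏ/(2Δx):

Particle A: Δp_A = ℏ/(2×5.810e-09 m) = 9.075e-27 kg·m/s
Particle B: Δp_B = ℏ/(2×1.710e-09 m) = 3.084e-26 kg·m/s

Ratio: Δp_B/Δp_A = 3.40

Since Δp_min ∝ 1/Δx, the particle with smaller position uncertainty (B) has larger momentum uncertainty.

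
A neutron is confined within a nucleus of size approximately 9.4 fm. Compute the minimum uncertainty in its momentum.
5.609 × 10^-21 kg·m/s

Using the Heisenberg uncertainty principle:
ΔxΔp ≥ ℏ/2

With Δx ≈ L = 9.400e-15 m (the confinement size):
Δp_min = ℏ/(2Δx)
Δp_min = (1.055e-34 J·s) / (2 × 9.400e-15 m)
Δp_min = 5.609e-21 kg·m/s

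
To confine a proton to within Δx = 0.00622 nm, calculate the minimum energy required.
134.083 meV

Localizing a particle requires giving it sufficient momentum uncertainty:

1. From uncertainty principle: Δp ≥ ℏ/(2Δx)
   Δp_min = (1.055e-34 J·s) / (2 × 6.220e-12 m)
   Δp_min = 8.477e-24 kg·m/s

2. This momentum uncertainty corresponds to kinetic energy:
   KE ≈ (Δp)²/(2m) = (8.477e-24)²/(2 × 1.673e-27 kg)
   KE = 2.148e-20 J = 134.083 meV

Tighter localization requires more energy.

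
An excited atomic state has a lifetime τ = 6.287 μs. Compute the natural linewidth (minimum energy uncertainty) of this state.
52.347 peV

Using the energy-time uncertainty principle:
ΔEΔt ≥ ℏ/2

The lifetime τ represents the time uncertainty Δt.
The natural linewidth (minimum energy uncertainty) is:

ΔE = ℏ/(2τ)
ΔE = (1.055e-34 J·s) / (2 × 6.287e-06 s)
ΔE = 8.387e-30 J = 52.347 peV

This natural linewidth limits the precision of spectroscopic measurements.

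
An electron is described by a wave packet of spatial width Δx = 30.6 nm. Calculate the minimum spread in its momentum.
1.723 × 10^-27 kg·m/s

For a wave packet, the spatial width Δx and momentum spread Δp are related by the uncertainty principle:
ΔxΔp ≥ ℏ/2

The minimum momentum spread is:
Δp_min = ℏ/(2Δx)
Δp_min = (1.055e-34 J·s) / (2 × 3.060e-08 m)
Δp_min = 1.723e-27 kg·m/s

A wave packet cannot have both a well-defined position and well-defined momentum.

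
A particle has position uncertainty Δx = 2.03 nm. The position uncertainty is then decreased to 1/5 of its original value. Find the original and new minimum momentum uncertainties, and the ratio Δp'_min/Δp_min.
Original Δp_min = 2.597 × 10^-26 kg·m/s; new Δp'_min = 1.299 × 10^-25 kg·m/s; ratio Δp'_min/Δp_min = 5.

From the uncertainty principle ΔxΔp ≥ ℏ/2, the minimum momentum uncertainty is Δp_min = ℏ/(2Δx).

Original (Δx = 2.03 nm = 2.030e-09 m):
Δp_min = (1.055e-34 J·s)/(2 × 2.030e-09 m) = 2.597e-26 kg·m/s

When Δx → (1/5)Δx:
Δp'_min = ℏ/(2 × (1/5)Δx) = 5 × ℏ/(2Δx) = 5 × Δp_min
Δp'_min = 5 × 2.597e-26 kg·m/s = 1.299e-25 kg·m/s

Since Δp_min ∝ 1/Δx, when Δx is decreased to 1/5 of its original value, Δp_min increases to 5 times its original value.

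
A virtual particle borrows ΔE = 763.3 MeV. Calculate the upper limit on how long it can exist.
4.312 × 10^-25 s

Using the energy-time uncertainty principle:
ΔEΔt ≥ ℏ/2

For a virtual particle borrowing energy ΔE, the maximum lifetime is:
Δt_max = ℏ/(2ΔE)

Converting energy:
ΔE = 763.3 MeV = 1.223e-10 J

Δt_max = (1.055e-34 J·s) / (2 × 1.223e-10 J)
Δt_max = 4.312e-25 s = 4.312 × 10^-25 s

Virtual particles with higher borrowed energy exist for shorter times.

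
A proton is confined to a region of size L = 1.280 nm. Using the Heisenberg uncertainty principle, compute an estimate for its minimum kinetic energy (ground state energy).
3.166 μeV

Using the uncertainty principle to estimate ground state energy:

1. The position uncertainty is approximately the confinement size:
   Δx ≈ L = 1.280e-09 m

2. From ΔxΔp ≥ ℏ/2, the minimum momentum uncertainty is:
   Δp ≈ ℏ/(2L) = 4.119e-26 kg·m/s

3. The kinetic energy is approximately:
   KE ≈ (Δp)²/(2m) = (4.119e-26)²/(2 × 1.673e-27 kg)
   KE ≈ 5.073e-25 J = 3.166 μeV

This is an order-of-magnitude estimate of the ground state energy.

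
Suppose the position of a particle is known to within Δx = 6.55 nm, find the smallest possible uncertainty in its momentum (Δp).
8.050 × 10^-27 kg·m/s

Using the Heisenberg uncertainty principle:
ΔxΔp ≥ ℏ/2

The minimum uncertainty in momentum is:
Δp_min = ℏ/(2Δx)
Δp_min = (1.055e-34 J·s) / (2 × 6.550e-09 m)
Δp_min = 8.050e-27 kg·m/s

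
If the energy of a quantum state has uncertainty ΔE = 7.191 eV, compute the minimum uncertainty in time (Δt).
45.766 as

Using the energy-time uncertainty principle:
ΔEΔt ≥ ℏ/2

The minimum uncertainty in time is:
Δt_min = ℏ/(2ΔE)
Δt_min = (1.055e-34 J·s) / (2 × 1.152e-18 J)
Δt_min = 4.577e-17 s = 45.766 as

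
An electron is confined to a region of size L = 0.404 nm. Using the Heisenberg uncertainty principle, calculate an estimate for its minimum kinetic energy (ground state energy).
58.358 meV

Using the uncertainty principle to estimate ground state energy:

1. The position uncertainty is approximately the confinement size:
   Δx ≈ L = 4.040e-10 m

2. From ΔxΔp ≥ ℏ/2, the minimum momentum uncertainty is:
   Δp ≈ ℏ/(2L) = 1.305e-25 kg·m/s

3. The kinetic energy is approximately:
   KE ≈ (Δp)²/(2m) = (1.305e-25)²/(2 × 9.109e-31 kg)
   KE ≈ 9.350e-21 J = 58.358 meV

This is an order-of-magnitude estimate of the ground state energy.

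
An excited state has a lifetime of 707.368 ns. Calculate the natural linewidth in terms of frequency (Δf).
112.498 kHz

Using the energy-time uncertainty principle and E = hf:
ΔEΔt ≥ ℏ/2
hΔf·Δt ≥ ℏ/2

The minimum frequency uncertainty is:
Δf = ℏ/(2hτ) = 1/(4πτ)
Δf = 1/(4π × 7.074e-07 s)
Δf = 1.125e+05 Hz = 112.498 kHz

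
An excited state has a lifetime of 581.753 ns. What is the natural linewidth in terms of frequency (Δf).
136.789 kHz

Using the energy-time uncertainty principle and E = hf:
ΔEΔt ≥ ℏ/2
hΔf·Δt ≥ ℏ/2

The minimum frequency uncertainty is:
Δf = ℏ/(2hτ) = 1/(4πτ)
Δf = 1/(4π × 5.818e-07 s)
Δf = 1.368e+05 Hz = 136.789 kHz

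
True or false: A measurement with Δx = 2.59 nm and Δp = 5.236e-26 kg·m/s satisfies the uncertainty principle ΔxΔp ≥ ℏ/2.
Yes, it satisfies the uncertainty principle.

Calculate the product ΔxΔp:
ΔxΔp = (2.590e-09 m) × (5.236e-26 kg·m/s)
ΔxΔp = 1.356e-34 J·s

Compare to the minimum allowed value ℏ/2:
ℏ/2 = 5.273e-35 J·s

Since ΔxΔp = 1.356e-34 J·s ≥ 5.273e-35 J·s = ℏ/2,
the measurement satisfies the uncertainty principle.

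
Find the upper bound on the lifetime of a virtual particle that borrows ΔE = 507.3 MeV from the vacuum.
6.487 × 10^-25 s

Using the energy-time uncertainty principle:
ΔEΔt ≥ ℏ/2

For a virtual particle borrowing energy ΔE, the maximum lifetime is:
Δt_max = ℏ/(2ΔE)

Converting energy:
ΔE = 507.3 MeV = 8.128e-11 J

Δt_max = (1.055e-34 J·s) / (2 × 8.128e-11 J)
Δt_max = 6.487e-25 s = 6.487 × 10^-25 s

Virtual particles with higher borrowed energy exist for shorter times.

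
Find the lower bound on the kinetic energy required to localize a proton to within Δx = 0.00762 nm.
89.340 meV

Localizing a particle requires giving it sufficient momentum uncertainty:

1. From uncertainty principle: Δp ≥ ℏ/(2Δx)
   Δp_min = (1.055e-34 J·s) / (2 × 7.620e-12 m)
   Δp_min = 6.920e-24 kg·m/s

2. This momentum uncertainty corresponds to kinetic energy:
   KE ≈ (Δp)²/(2m) = (6.920e-24)²/(2 × 1.673e-27 kg)
   KE = 1.431e-20 J = 89.340 meV

Tighter localization requires more energy.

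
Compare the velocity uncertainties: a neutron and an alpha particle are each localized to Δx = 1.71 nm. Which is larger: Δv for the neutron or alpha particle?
The neutron has the larger minimum velocity uncertainty, by a ratio of 4.0.

For both particles, Δp_min = ℏ/(2Δx) = 3.084e-26 kg·m/s (same for both).

The velocity uncertainty is Δv = Δp/m:
- neutron: Δv = 3.084e-26 / 1.675e-27 = 1.841e+01 m/s = 18.410 m/s
- alpha particle: Δv = 3.084e-26 / 6.645e-27 = 4.641e+00 m/s = 4.641 m/s

Ratio: 1.841e+01 / 4.641e+00 = 4.0

The lighter particle has larger velocity uncertainty because Δv ∝ 1/m.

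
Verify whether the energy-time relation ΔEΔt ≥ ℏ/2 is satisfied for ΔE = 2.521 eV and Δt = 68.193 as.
No, it violates the uncertainty relation.

Calculate the product ΔEΔt:
ΔE = 2.521 eV = 4.039e-19 J
ΔEΔt = (4.039e-19 J) × (6.819e-17 s)
ΔEΔt = 2.754e-35 J·s

Compare to the minimum allowed value ℏ/2:
ℏ/2 = 5.273e-35 J·s

Since ΔEΔt = 2.754e-35 J·s < 5.273e-35 J·s = ℏ/2,
this violates the uncertainty relation.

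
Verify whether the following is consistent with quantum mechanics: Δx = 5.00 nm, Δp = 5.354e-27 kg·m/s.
No, it violates the uncertainty principle (impossible measurement).

Calculate the product ΔxΔp:
ΔxΔp = (5.000e-09 m) × (5.354e-27 kg·m/s)
ΔxΔp = 2.677e-35 J·s

Compare to the minimum allowed value ℏ/2:
ℏ/2 = 5.273e-35 J·s

Since ΔxΔp = 2.677e-35 J·s < 5.273e-35 J·s = ℏ/2,
the measurement violates the uncertainty principle.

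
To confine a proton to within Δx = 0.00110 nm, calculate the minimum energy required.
4.287 eV

Localizing a particle requires giving it sufficient momentum uncertainty:

1. From uncertainty principle: Δp ≥ ℏ/(2Δx)
   Δp_min = (1.055e-34 J·s) / (2 × 1.100e-12 m)
   Δp_min = 4.794e-23 kg·m/s

2. This momentum uncertainty corresponds to kinetic energy:
   KE ≈ (Δp)²/(2m) = (4.794e-23)²/(2 × 1.673e-27 kg)
   KE = 6.869e-19 J = 4.287 eV

Tighter localization requires more energy.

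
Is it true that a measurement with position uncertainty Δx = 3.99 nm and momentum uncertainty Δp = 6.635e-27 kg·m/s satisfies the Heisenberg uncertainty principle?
No, it violates the uncertainty principle (impossible measurement).

Calculate the product ΔxΔp:
ΔxΔp = (3.990e-09 m) × (6.635e-27 kg·m/s)
ΔxΔp = 2.647e-35 J·s

Compare to the minimum allowed value ℏ/2:
ℏ/2 = 5.273e-35 J·s

Since ΔxΔp = 2.647e-35 J·s < 5.273e-35 J·s = ℏ/2,
the measurement violates the uncertainty principle.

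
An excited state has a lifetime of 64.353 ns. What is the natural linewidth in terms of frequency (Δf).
1.237 MHz

Using the energy-time uncertainty principle and E = hf:
ΔEΔt ≥ ℏ/2
hΔf·Δt ≥ ℏ/2

The minimum frequency uncertainty is:
Δf = ℏ/(2hτ) = 1/(4πτ)
Δf = 1/(4π × 6.435e-08 s)
Δf = 1.237e+06 Hz = 1.237 MHz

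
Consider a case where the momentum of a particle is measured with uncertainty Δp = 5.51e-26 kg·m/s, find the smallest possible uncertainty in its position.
956.962 pm

Using the Heisenberg uncertainty principle:
ΔxΔp ≥ ℏ/2

The minimum uncertainty in position is:
Δx_min = ℏ/(2Δp)
Δx_min = (1.055e-34 J·s) / (2 × 5.510e-26 kg·m/s)
Δx_min = 9.570e-10 m = 956.962 pm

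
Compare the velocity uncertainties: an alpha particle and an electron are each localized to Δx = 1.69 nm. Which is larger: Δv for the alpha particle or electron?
The electron has the larger minimum velocity uncertainty, by a ratio of 7294.3.

For both particles, Δp_min = ℏ/(2Δx) = 3.120e-26 kg·m/s (same for both).

The velocity uncertainty is Δv = Δp/m:
- alpha particle: Δv = 3.120e-26 / 6.645e-27 = 4.696e+00 m/s = 4.696 m/s
- electron: Δv = 3.120e-26 / 9.109e-31 = 3.425e+04 m/s = 34.251 km/s

Ratio: 3.425e+04 / 4.696e+00 = 7294.3

The lighter particle has larger velocity uncertainty because Δv ∝ 1/m.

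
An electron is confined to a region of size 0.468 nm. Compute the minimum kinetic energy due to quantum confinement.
43.488 meV

Using the uncertainty principle:

1. Position uncertainty: Δx ≈ 4.680e-10 m
2. Minimum momentum uncertainty: Δp = ℏ/(2Δx) = 1.127e-25 kg·m/s
3. Minimum kinetic energy:
   KE = (Δp)²/(2m) = (1.127e-25)²/(2 × 9.109e-31 kg)
   KE = 6.968e-21 J = 43.488 meV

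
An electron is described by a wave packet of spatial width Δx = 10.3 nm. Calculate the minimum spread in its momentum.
5.119 × 10^-27 kg·m/s

For a wave packet, the spatial width Δx and momentum spread Δp are related by the uncertainty principle:
ΔxΔp ≥ ℏ/2

The minimum momentum spread is:
Δp_min = ℏ/(2Δx)
Δp_min = (1.055e-34 J·s) / (2 × 1.030e-08 m)
Δp_min = 5.119e-27 kg·m/s

A wave packet cannot have both a well-defined position and well-defined momentum.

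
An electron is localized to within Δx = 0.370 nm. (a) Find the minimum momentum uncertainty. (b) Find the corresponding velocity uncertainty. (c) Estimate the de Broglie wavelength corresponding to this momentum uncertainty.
(a) Δp_min = 1.425 × 10^-25 kg·m/s
(b) Δv_min = 156.443 km/s
(c) λ_dB = 4.650 nm

Step-by-step:

(a) From the uncertainty principle:
Δp_min = ℏ/(2Δx) = (1.055e-34 J·s)/(2 × 3.700e-10 m) = 1.425e-25 kg·m/s

(b) The velocity uncertainty:
Δv = Δp/m = (1.425e-25 kg·m/s)/(9.109e-31 kg) = 1.564e+05 m/s = 156.443 km/s

(c) The de Broglie wavelength for this momentum:
λ = h/p = (6.626e-34 J·s)/(1.425e-25 kg·m/s) = 4.650e-09 m = 4.650 nm

Note: The de Broglie wavelength is comparable to the localization size, as expected from wave-particle duality.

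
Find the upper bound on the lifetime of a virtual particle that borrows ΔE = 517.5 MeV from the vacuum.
6.360 × 10^-25 s

Using the energy-time uncertainty principle:
ΔEΔt ≥ ℏ/2

For a virtual particle borrowing energy ΔE, the maximum lifetime is:
Δt_max = ℏ/(2ΔE)

Converting energy:
ΔE = 517.5 MeV = 8.291e-11 J

Δt_max = (1.055e-34 J·s) / (2 × 8.291e-11 J)
Δt_max = 6.360e-25 s = 6.360 × 10^-25 s

Virtual particles with higher borrowed energy exist for shorter times.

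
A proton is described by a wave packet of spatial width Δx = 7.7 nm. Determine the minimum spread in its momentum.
6.848 × 10^-27 kg·m/s

For a wave packet, the spatial width Δx and momentum spread Δp are related by the uncertainty principle:
ΔxΔp ≥ ℏ/2

The minimum momentum spread is:
Δp_min = ℏ/(2Δx)
Δp_min = (1.055e-34 J·s) / (2 × 7.700e-09 m)
Δp_min = 6.848e-27 kg·m/s

A wave packet cannot have both a well-defined position and well-defined momentum.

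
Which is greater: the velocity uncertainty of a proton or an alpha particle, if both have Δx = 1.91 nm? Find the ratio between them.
The proton has the larger minimum velocity uncertainty, by a ratio of 4.0.

For both particles, Δp_min = ℏ/(2Δx) = 2.761e-26 kg·m/s (same for both).

The velocity uncertainty is Δv = Δp/m:
- proton: Δv = 2.761e-26 / 1.673e-27 = 1.650e+01 m/s = 16.505 m/s
- alpha particle: Δv = 2.761e-26 / 6.645e-27 = 4.155e+00 m/s = 4.155 m/s

Ratio: 1.650e+01 / 4.155e+00 = 4.0

The lighter particle has larger velocity uncertainty because Δv ∝ 1/m.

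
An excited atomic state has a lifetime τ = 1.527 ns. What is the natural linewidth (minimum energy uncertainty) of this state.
215.525 neV

Using the energy-time uncertainty principle:
ΔEΔt ≥ ℏ/2

The lifetime τ represents the time uncertainty Δt.
The natural linewidth (minimum energy uncertainty) is:

ΔE = ℏ/(2τ)
ΔE = (1.055e-34 J·s) / (2 × 1.527e-09 s)
ΔE = 3.453e-26 J = 215.525 neV

This natural linewidth limits the precision of spectroscopic measurements.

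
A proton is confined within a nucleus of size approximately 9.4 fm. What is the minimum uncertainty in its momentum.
5.609 × 10^-21 kg·m/s

Using the Heisenberg uncertainty principle:
ΔxΔp ≥ ℏ/2

With Δx ≈ L = 9.400e-15 m (the confinement size):
Δp_min = ℏ/(2Δx)
Δp_min = (1.055e-34 J·s) / (2 × 9.400e-15 m)
Δp_min = 5.609e-21 kg·m/s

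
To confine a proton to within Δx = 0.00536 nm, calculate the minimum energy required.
180.561 meV

Localizing a particle requires giving it sufficient momentum uncertainty:

1. From uncertainty principle: Δp ≥ ℏ/(2Δx)
   Δp_min = (1.055e-34 J·s) / (2 × 5.360e-12 m)
   Δp_min = 9.837e-24 kg·m/s

2. This momentum uncertainty corresponds to kinetic energy:
   KE ≈ (Δp)²/(2m) = (9.837e-24)²/(2 × 1.673e-27 kg)
   KE = 2.893e-20 J = 180.561 meV

Tighter localization requires more energy.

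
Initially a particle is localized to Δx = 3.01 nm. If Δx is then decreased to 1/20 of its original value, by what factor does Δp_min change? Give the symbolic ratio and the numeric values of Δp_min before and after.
Original Δp_min = 1.752 × 10^-26 kg·m/s; new Δp'_min = 3.504 × 10^-25 kg·m/s; ratio Δp'_min/Δp_min = 20.

From the uncertainty principle ΔxΔp ≥ ℏ/2, the minimum momentum uncertainty is Δp_min = ℏ/(2Δx).

Original (Δx = 3.01 nm = 3.010e-09 m):
Δp_min = (1.055e-34 J·s)/(2 × 3.010e-09 m) = 1.752e-26 kg·m/s

When Δx → (1/20)Δx:
Δp'_min = ℏ/(2 × (1/20)Δx) = 20 × ℏ/(2Δx) = 20 × Δp_min
Δp'_min = 20 × 1.752e-26 kg·m/s = 3.504e-25 kg·m/s

Since Δp_min ∝ 1/Δx, when Δx is decreased to 1/20 of its original value, Δp_min increases to 20 times its original value.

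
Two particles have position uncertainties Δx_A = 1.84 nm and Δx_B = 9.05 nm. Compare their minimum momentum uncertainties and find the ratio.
Particle A has the larger minimum momentum uncertainty, by a factor of 4.92.

For each particle, the minimum momentum uncertainty is Δp_min = ℏ/(2Δx):

Particle A: Δp_A = ℏ/(2×1.840e-09 m) = 2.866e-26 kg·m/s
Particle B: Δp_B = ℏ/(2×9.050e-09 m) = 5.826e-27 kg·m/s

Ratio: Δp_A/Δp_B = 4.92

Since Δp_min ∝ 1/Δx, the particle with smaller position uncertainty (A) has larger momentum uncertainty.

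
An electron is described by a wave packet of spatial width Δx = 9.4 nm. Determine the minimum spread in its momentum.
5.609 × 10^-27 kg·m/s

For a wave packet, the spatial width Δx and momentum spread Δp are related by the uncertainty principle:
ΔxΔp ≥ ℏ/2

The minimum momentum spread is:
Δp_min = ℏ/(2Δx)
Δp_min = (1.055e-34 J·s) / (2 × 9.400e-09 m)
Δp_min = 5.609e-27 kg·m/s

A wave packet cannot have both a well-defined position and well-defined momentum.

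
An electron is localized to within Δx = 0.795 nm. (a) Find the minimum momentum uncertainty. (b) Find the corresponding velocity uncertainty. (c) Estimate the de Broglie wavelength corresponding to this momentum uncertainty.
(a) Δp_min = 6.633 × 10^-26 kg·m/s
(b) Δv_min = 72.810 km/s
(c) λ_dB = 9.990 nm

Step-by-step:

(a) From the uncertainty principle:
Δp_min = ℏ/(2Δx) = (1.055e-34 J·s)/(2 × 7.950e-10 m) = 6.633e-26 kg·m/s

(b) The velocity uncertainty:
Δv = Δp/m = (6.633e-26 kg·m/s)/(9.109e-31 kg) = 7.281e+04 m/s = 72.810 km/s

(c) The de Broglie wavelength for this momentum:
λ = h/p = (6.626e-34 J·s)/(6.633e-26 kg·m/s) = 9.990e-09 m = 9.990 nm

Note: The de Broglie wavelength is comparable to the localization size, as expected from wave-particle duality.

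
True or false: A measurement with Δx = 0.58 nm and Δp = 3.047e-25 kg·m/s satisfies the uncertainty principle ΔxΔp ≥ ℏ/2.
Yes, it satisfies the uncertainty principle.

Calculate the product ΔxΔp:
ΔxΔp = (5.800e-10 m) × (3.047e-25 kg·m/s)
ΔxΔp = 1.767e-34 J·s

Compare to the minimum allowed value ℏ/2:
ℏ/2 = 5.273e-35 J·s

Since ΔxΔp = 1.767e-34 J·s ≥ 5.273e-35 J·s = ℏ/2,
the measurement satisfies the uncertainty principle.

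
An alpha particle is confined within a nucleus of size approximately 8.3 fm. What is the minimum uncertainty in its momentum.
6.353 × 10^-21 kg·m/s

Using the Heisenberg uncertainty principle:
ΔxΔp ≥ ℏ/2

With Δx ≈ L = 8.300e-15 m (the confinement size):
Δp_min = ℏ/(2Δx)
Δp_min = (1.055e-34 J·s) / (2 × 8.300e-15 m)
Δp_min = 6.353e-21 kg·m/s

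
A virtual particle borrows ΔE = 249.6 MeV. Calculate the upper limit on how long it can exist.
1.319 ys

Using the energy-time uncertainty principle:
ΔEΔt ≥ ℏ/2

For a virtual particle borrowing energy ΔE, the maximum lifetime is:
Δt_max = ℏ/(2ΔE)

Converting energy:
ΔE = 249.6 MeV = 3.999e-11 J

Δt_max = (1.055e-34 J·s) / (2 × 3.999e-11 J)
Δt_max = 1.319e-24 s = 1.319 ys

Virtual particles with higher borrowed energy exist for shorter times.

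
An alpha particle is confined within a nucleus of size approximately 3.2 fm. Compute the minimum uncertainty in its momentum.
1.648 × 10^-20 kg·m/s

Using the Heisenberg uncertainty principle:
ΔxΔp ≥ ℏ/2

With Δx ≈ L = 3.200e-15 m (the confinement size):
Δp_min = ℏ/(2Δx)
Δp_min = (1.055e-34 J·s) / (2 × 3.200e-15 m)
Δp_min = 1.648e-20 kg·m/s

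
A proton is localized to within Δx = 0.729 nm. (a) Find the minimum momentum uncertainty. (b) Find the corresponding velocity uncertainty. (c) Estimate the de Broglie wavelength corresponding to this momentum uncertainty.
(a) Δp_min = 7.233 × 10^-26 kg·m/s
(b) Δv_min = 43.244 m/s
(c) λ_dB = 9.161 nm

Step-by-step:

(a) From the uncertainty principle:
Δp_min = ℏ/(2Δx) = (1.055e-34 J·s)/(2 × 7.290e-10 m) = 7.233e-26 kg·m/s

(b) The velocity uncertainty:
Δv = Δp/m = (7.233e-26 kg·m/s)/(1.673e-27 kg) = 4.324e+01 m/s = 43.244 m/s

(c) The de Broglie wavelength for this momentum:
λ = h/p = (6.626e-34 J·s)/(7.233e-26 kg·m/s) = 9.161e-09 m = 9.161 nm

Note: The de Broglie wavelength is comparable to the localization size, as expected from wave-particle duality.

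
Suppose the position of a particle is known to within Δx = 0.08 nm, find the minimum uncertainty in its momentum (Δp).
6.591 × 10^-25 kg·m/s

Using the Heisenberg uncertainty principle:
ΔxΔp ≥ ℏ/2

The minimum uncertainty in momentum is:
Δp_min = ℏ/(2Δx)
Δp_min = (1.055e-34 J·s) / (2 × 8.000e-11 m)
Δp_min = 6.591e-25 kg·m/s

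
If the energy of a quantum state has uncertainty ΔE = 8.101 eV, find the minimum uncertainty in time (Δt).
40.625 as

Using the energy-time uncertainty principle:
ΔEΔt ≥ ℏ/2

The minimum uncertainty in time is:
Δt_min = ℏ/(2ΔE)
Δt_min = (1.055e-34 J·s) / (2 × 1.298e-18 J)
Δt_min = 4.063e-17 s = 40.625 as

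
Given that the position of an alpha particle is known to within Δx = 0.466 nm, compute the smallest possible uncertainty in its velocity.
17.029 m/s

Using the Heisenberg uncertainty principle and Δp = mΔv:
ΔxΔp ≥ ℏ/2
Δx(mΔv) ≥ ℏ/2

The minimum uncertainty in velocity is:
Δv_min = ℏ/(2mΔx)
Δv_min = (1.055e-34 J·s) / (2 × 6.645e-27 kg × 4.660e-10 m)
Δv_min = 1.703e+01 m/s = 17.029 m/s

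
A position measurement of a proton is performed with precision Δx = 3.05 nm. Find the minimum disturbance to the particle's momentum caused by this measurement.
1.729 × 10^-26 kg·m/s

The uncertainty principle implies that measuring position disturbs momentum:
ΔxΔp ≥ ℏ/2

When we measure position with precision Δx, we necessarily introduce a momentum uncertainty:
Δp ≥ ℏ/(2Δx)
Δp_min = (1.055e-34 J·s) / (2 × 3.050e-09 m)
Δp_min = 1.729e-26 kg·m/s

The more precisely we measure position, the greater the momentum disturbance.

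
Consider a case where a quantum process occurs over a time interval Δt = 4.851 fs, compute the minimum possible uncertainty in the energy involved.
67.843 meV

Using the energy-time uncertainty principle:
ΔEΔt ≥ ℏ/2

The minimum uncertainty in energy is:
ΔE_min = ℏ/(2Δt)
ΔE_min = (1.055e-34 J·s) / (2 × 4.851e-15 s)
ΔE_min = 1.087e-20 J = 67.843 meV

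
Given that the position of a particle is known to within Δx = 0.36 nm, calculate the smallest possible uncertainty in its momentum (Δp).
1.465 × 10^-25 kg·m/s

Using the Heisenberg uncertainty principle:
ΔxΔp ≥ ℏ/2

The minimum uncertainty in momentum is:
Δp_min = ℏ/(2Δx)
Δp_min = (1.055e-34 J·s) / (2 × 3.600e-10 m)
Δp_min = 1.465e-25 kg·m/s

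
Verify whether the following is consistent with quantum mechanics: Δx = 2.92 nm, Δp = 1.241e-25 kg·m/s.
Yes, it satisfies the uncertainty principle.

Calculate the product ΔxΔp:
ΔxΔp = (2.920e-09 m) × (1.241e-25 kg·m/s)
ΔxΔp = 3.624e-34 J·s

Compare to the minimum allowed value ℏ/2:
ℏ/2 = 5.273e-35 J·s

Since ΔxΔp = 3.624e-34 J·s ≥ 5.273e-35 J·s = ℏ/2,
the measurement satisfies the uncertainty principle.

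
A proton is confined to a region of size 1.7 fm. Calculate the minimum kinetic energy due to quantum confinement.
1.795 MeV

Using the uncertainty principle:

1. Position uncertainty: Δx ≈ 1.700e-15 m
2. Minimum momentum uncertainty: Δp = ℏ/(2Δx) = 3.102e-20 kg·m/s
3. Minimum kinetic energy:
   KE = (Δp)²/(2m) = (3.102e-20)²/(2 × 1.673e-27 kg)
   KE = 2.876e-13 J = 1.795 MeV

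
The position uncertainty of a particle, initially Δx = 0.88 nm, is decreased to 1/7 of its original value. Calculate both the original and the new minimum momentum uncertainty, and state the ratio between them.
Original Δp_min = 5.992 × 10^-26 kg·m/s; new Δp'_min = 4.194 × 10^-25 kg·m/s; ratio Δp'_min/Δp_min = 7.

From the uncertainty principle ΔxΔp ≥ ℏ/2, the minimum momentum uncertainty is Δp_min = ℏ/(2Δx).

Original (Δx = 0.88 nm = 8.800e-10 m):
Δp_min = (1.055e-34 J·s)/(2 × 8.800e-10 m) = 5.992e-26 kg·m/s

When Δx → (1/7)Δx:
Δp'_min = ℏ/(2 × (1/7)Δx) = 7 × ℏ/(2Δx) = 7 × Δp_min
Δp'_min = 7 × 5.992e-26 kg·m/s = 4.194e-25 kg·m/s

Since Δp_min ∝ 1/Δx, when Δx is decreased to 1/7 of its original value, Δp_min increases to 7 times its original value.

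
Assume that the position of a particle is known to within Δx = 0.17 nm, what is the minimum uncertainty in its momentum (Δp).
3.102 × 10^-25 kg·m/s

Using the Heisenberg uncertainty principle:
ΔxΔp ≥ ℏ/2

The minimum uncertainty in momentum is:
Δp_min = ℏ/(2Δx)
Δp_min = (1.055e-34 J·s) / (2 × 1.700e-10 m)
Δp_min = 3.102e-25 kg·m/s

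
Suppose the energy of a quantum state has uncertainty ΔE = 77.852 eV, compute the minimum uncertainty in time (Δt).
4.227 as

Using the energy-time uncertainty principle:
ΔEΔt ≥ ℏ/2

The minimum uncertainty in time is:
Δt_min = ℏ/(2ΔE)
Δt_min = (1.055e-34 J·s) / (2 × 1.247e-17 J)
Δt_min = 4.227e-18 s = 4.227 as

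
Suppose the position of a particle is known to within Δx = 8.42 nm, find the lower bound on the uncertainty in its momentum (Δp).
6.262 × 10^-27 kg·m/s

Using the Heisenberg uncertainty principle:
ΔxΔp ≥ ℏ/2

The minimum uncertainty in momentum is:
Δp_min = ℏ/(2Δx)
Δp_min = (1.055e-34 J·s) / (2 × 8.420e-09 m)
Δp_min = 6.262e-27 kg·m/s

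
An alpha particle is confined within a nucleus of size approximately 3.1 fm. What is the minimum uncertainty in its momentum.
1.701 × 10^-20 kg·m/s

Using the Heisenberg uncertainty principle:
ΔxΔp ≥ ℏ/2

With Δx ≈ L = 3.100e-15 m (the confinement size):
Δp_min = ℏ/(2Δx)
Δp_min = (1.055e-34 J·s) / (2 × 3.100e-15 m)
Δp_min = 1.701e-20 kg·m/s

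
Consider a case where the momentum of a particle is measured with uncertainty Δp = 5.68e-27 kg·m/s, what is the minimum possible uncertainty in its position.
9.283 nm

Using the Heisenberg uncertainty principle:
ΔxΔp ≥ ℏ/2

The minimum uncertainty in position is:
Δx_min = ℏ/(2Δp)
Δx_min = (1.055e-34 J·s) / (2 × 5.680e-27 kg·m/s)
Δx_min = 9.283e-09 m = 9.283 nm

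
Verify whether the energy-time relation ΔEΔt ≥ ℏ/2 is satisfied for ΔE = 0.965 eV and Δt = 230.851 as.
No, it violates the uncertainty relation.

Calculate the product ΔEΔt:
ΔE = 0.965 eV = 1.546e-19 J
ΔEΔt = (1.546e-19 J) × (2.309e-16 s)
ΔEΔt = 3.569e-35 J·s

Compare to the minimum allowed value ℏ/2:
ℏ/2 = 5.273e-35 J·s

Since ΔEΔt = 3.569e-35 J·s < 5.273e-35 J·s = ℏ/2,
this violates the uncertainty relation.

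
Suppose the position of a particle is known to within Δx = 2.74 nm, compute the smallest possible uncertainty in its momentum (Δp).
1.924 × 10^-26 kg·m/s

Using the Heisenberg uncertainty principle:
ΔxΔp ≥ ℏ/2

The minimum uncertainty in momentum is:
Δp_min = ℏ/(2Δx)
Δp_min = (1.055e-34 J·s) / (2 × 2.740e-09 m)
Δp_min = 1.924e-26 kg·m/s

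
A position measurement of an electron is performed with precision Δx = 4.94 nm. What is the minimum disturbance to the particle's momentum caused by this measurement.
1.067 × 10^-26 kg·m/s

The uncertainty principle implies that measuring position disturbs momentum:
ΔxΔp ≥ ℏ/2

When we measure position with precision Δx, we necessarily introduce a momentum uncertainty:
Δp ≥ ℏ/(2Δx)
Δp_min = (1.055e-34 J·s) / (2 × 4.940e-09 m)
Δp_min = 1.067e-26 kg·m/s

The more precisely we measure position, the greater the momentum disturbance.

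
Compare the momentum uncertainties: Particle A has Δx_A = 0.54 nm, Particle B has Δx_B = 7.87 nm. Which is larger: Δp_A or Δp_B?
Particle A has the larger minimum momentum uncertainty, by a factor of 14.57.

For each particle, the minimum momentum uncertainty is Δp_min = ℏ/(2Δx):

Particle A: Δp_A = ℏ/(2×5.400e-10 m) = 9.765e-26 kg·m/s
Particle B: Δp_B = ℏ/(2×7.870e-09 m) = 6.700e-27 kg·m/s

Ratio: Δp_A/Δp_B = 14.57

Since Δp_min ∝ 1/Δx, the particle with smaller position uncertainty (A) has larger momentum uncertainty.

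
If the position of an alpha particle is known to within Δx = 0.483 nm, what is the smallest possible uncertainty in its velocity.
16.430 m/s

Using the Heisenberg uncertainty principle and Δp = mΔv:
ΔxΔp ≥ ℏ/2
Δx(mΔv) ≥ ℏ/2

The minimum uncertainty in velocity is:
Δv_min = ℏ/(2mΔx)
Δv_min = (1.055e-34 J·s) / (2 × 6.645e-27 kg × 4.830e-10 m)
Δv_min = 1.643e+01 m/s = 16.430 m/s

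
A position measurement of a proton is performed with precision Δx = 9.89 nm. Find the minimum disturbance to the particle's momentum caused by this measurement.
5.332 × 10^-27 kg·m/s

The uncertainty principle implies that measuring position disturbs momentum:
ΔxΔp ≥ ℏ/2

When we measure position with precision Δx, we necessarily introduce a momentum uncertainty:
Δp ≥ ℏ/(2Δx)
Δp_min = (1.055e-34 J·s) / (2 × 9.890e-09 m)
Δp_min = 5.332e-27 kg·m/s

The more precisely we measure position, the greater the momentum disturbance.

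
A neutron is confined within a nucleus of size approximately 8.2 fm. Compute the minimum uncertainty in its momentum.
6.430 × 10^-21 kg·m/s

Using the Heisenberg uncertainty principle:
ΔxΔp ≥ ℏ/2

With Δx ≈ L = 8.200e-15 m (the confinement size):
Δp_min = ℏ/(2Δx)
Δp_min = (1.055e-34 J·s) / (2 × 8.200e-15 m)
Δp_min = 6.430e-21 kg·m/s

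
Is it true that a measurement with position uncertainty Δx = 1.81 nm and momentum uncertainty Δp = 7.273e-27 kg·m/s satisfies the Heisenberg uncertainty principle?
No, it violates the uncertainty principle (impossible measurement).

Calculate the product ΔxΔp:
ΔxΔp = (1.810e-09 m) × (7.273e-27 kg·m/s)
ΔxΔp = 1.316e-35 J·s

Compare to the minimum allowed value ℏ/2:
ℏ/2 = 5.273e-35 J·s

Since ΔxΔp = 1.316e-35 J·s < 5.273e-35 J·s = ℏ/2,
the measurement violates the uncertainty principle.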